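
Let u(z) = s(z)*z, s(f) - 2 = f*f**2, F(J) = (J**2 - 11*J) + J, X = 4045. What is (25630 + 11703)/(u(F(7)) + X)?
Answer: 37333/198484 ≈ 0.18809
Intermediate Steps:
F(J) = J**2 - 10*J
s(f) = 2 + f**3 (s(f) = 2 + f*f**2 = 2 + f**3)
u(z) = z*(2 + z**3) (u(z) = (2 + z**3)*z = z*(2 + z**3))
(25630 + 11703)/(u(F(7)) + X) = (25630 + 11703)/((7*(-10 + 7))*(2 + (7*(-10 + 7))**3) + 4045) = 37333/((7*(-3))*(2 + (7*(-3))**3) + 4045) = 37333/(-21*(2 + (-21)**3) + 4045) = 37333/(-21*(2 - 9261) + 4045) = 37333/(-21*(-9259) + 4045) = 37333/(194439 + 4045) = 37333/198484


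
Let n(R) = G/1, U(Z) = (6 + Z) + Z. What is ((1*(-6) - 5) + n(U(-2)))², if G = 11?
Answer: 0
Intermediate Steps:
U(Z) = 6 + 2*Z
n(R) = 11 (n(R) = 11/1 = 11*1 = 11)
((1*(-6) - 5) + n(U(-2)))² = ((1*(-6) - 5) + 11)² = ((-6 - 5) + 11)² = (-11 + 11)² = 0² = 0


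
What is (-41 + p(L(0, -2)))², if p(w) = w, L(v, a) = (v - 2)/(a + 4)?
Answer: 1764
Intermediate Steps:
L(v, a) = (-2 + v)/(4 + a)
(-41 + p(L(0, -2)))² = (-41 + (-2 + 0)/(4 - 2))² = (-41 - 2/2)² = (-41 + (½)*(-2))² = (-41 - 1)² = (-42)² = 1764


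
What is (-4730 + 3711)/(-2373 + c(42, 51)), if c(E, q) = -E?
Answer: 1019/2415 ≈ 0.42195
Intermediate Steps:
(-4730 + 3711)/(-2373 + c(42, 51)) = (-4730 + 3711)/(-2373 - 1*42) = -1019/(-2373 - 42) = -1019/(-2415) = -1019*(-1/2415) = 1019/2415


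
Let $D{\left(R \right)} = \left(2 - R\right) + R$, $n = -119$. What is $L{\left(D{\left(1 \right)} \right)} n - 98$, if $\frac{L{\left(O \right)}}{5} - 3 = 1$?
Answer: $-2478$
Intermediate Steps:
$D{\left(R \right)} = 2$
$L{\left(O \right)} = 20$ ($L{\left(O \right)} = 15 + 5 \cdot 1 = 15 + 5 = 20$)
$L{\left(D{\left(1 \right)} \right)} n - 98 = 20 \left(-119\right) - 98 = -2380 - 98 = -2478$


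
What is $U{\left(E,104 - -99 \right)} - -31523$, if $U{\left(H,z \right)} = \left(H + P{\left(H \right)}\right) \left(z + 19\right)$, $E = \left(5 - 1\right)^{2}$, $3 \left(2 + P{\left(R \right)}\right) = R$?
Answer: $35815$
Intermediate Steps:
$P{\left(R \right)} = -2 + \frac{R}{3}$
$E = 16$ ($E = 4^{2} = 16$)
$U{\left(H,z \right)} = \left(-2 + \frac{4 H}{3}\right) \left(19 + z\right)$ ($U{\left(H,z \right)} = \left(H + \left(-2 + \frac{H}{3}\right)\right) \left(z + 19\right) = \left(-2 + \frac{4 H}{3}\right) \left(19 + z\right)$)
$U{\left(E,104 - -99 \right)} - -31523 = \left(-38 - 2 \left(104 - -99\right) + \frac{76}{3} \cdot 16 + \frac{4}{3} \cdot 16 \left(104 - -99\right)\right) - -31523 = \left(-38 - 2 \left(104 + 99\right) + \frac{1216}{3} + \frac{4}{3} \cdot 16 \left(104 + 99\right)\right) + 31523 = \left(-38 - 406 + \frac{1216}{3} + \frac{4}{3} \cdot 16 \cdot 203\right) + 31523 = \left(-38 - 406 + \frac{1216}{3} + \frac{12992}{3}\right) + 31523 = 4292 + 31523 = 35815$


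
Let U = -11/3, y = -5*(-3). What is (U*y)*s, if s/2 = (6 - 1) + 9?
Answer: -1540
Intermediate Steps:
y = 15
U = -11/3 (U = -11*⅓ = -11/3 ≈ -3.6667)
s = 28 (s = 2*((6 - 1) + 9) = 2*(5 + 9) = 2*14 = 28)
(U*y)*s = -11/3*15*28 = -55*28 = -1540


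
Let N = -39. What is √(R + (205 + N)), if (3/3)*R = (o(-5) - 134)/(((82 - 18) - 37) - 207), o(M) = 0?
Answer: √150070/30 ≈ 12.913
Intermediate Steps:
R = 67/90 (R = (0 - 134)/(((82 - 18) - 37) - 207) = -134/((64 - 37) - 207) = -134/(27 - 207) = -134/(-180) = -134*(-1/180) = 67/90 ≈ 0.74444)
√(R + (205 + N)) = √(67/90 + (205 - 39)) = √(67/90 + 166) = √(15007/90) = √150070/30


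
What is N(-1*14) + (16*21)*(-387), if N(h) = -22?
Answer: -130054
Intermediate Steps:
N(-1*14) + (16*21)*(-387) = -22 + (16*21)*(-387) = -22 + 336*(-387) = -22 - 130032 = -130054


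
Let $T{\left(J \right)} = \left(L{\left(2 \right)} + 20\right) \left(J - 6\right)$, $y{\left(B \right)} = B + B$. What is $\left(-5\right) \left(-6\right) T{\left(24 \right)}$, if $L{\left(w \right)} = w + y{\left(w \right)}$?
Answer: $14040$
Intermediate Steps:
$y{\left(B \right)} = 2 B$
$L{\left(w \right)} = 3 w$ ($L{\left(w \right)} = w + 2 w = 3 w$)
$T{\left(J \right)} = -156 + 26 J$ ($T{\left(J \right)} = \left(3 \cdot 2 + 20\right) \left(J - 6\right) = \left(6 + 20\right) \left(-6 + J\right) = 26 \left(-6 + J\right) = -156 + 26 J$)
$\left(-5\right) \left(-6\right) T{\left(24 \right)} = \left(-5\right) \left(-6\right) \left(-156 + 26 \cdot 24\right) = 30 \left(-156 + 624\right) = 30 \cdot 468 = 14040$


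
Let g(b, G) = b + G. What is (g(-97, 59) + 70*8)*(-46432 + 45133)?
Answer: -678078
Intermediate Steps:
g(b, G) = G + b
(g(-97, 59) + 70*8)*(-46432 + 45133) = ((59 - 97) + 70*8)*(-46432 + 45133) = (-38 + 560)*(-1299) = 522*(-1299) = -678078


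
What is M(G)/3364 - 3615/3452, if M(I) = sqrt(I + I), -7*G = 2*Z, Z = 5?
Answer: -3615/3452 + I*sqrt(35)/11774 ≈ -1.0472 + 0.00050247*I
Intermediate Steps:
G = -10/7 (G = -2*5/7 = -1/7*10 = -10/7 ≈ -1.4286)
M(I) = sqrt(2)*sqrt(I) (M(I) = sqrt(2*I) = sqrt(2)*sqrt(I))
M(G)/3364 - 3615/3452 = (sqrt(2)*sqrt(-10/7))/3364 - 3615/3452 = (sqrt(2)*(I*sqrt(70)/7))*(1/3364) - 3615*1/3452 = (2*I*sqrt(35)/7)*(1/3364) - 3615/3452 = I*sqrt(35)/11774 - 3615/3452 = -3615/3452 + I*sqrt(35)/11774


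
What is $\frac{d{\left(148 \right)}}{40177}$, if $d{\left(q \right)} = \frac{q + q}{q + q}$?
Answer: $\frac{1}{40177} \approx 2.489 \cdot 10^{-5}$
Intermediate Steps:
$d{\left(q \right)} = 1$ ($d{\left(q \right)} = \frac{2 q}{2 q} = 2 q \frac{1}{2 q} = 1$)
$\frac{d{\left(148 \right)}}{40177} = 1 \cdot \frac{1}{40177} = \frac{1}{40177}$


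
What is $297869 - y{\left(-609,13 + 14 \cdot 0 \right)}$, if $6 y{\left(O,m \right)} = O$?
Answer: $\frac{595941}{2} \approx 2.9797 \cdot 10^{5}$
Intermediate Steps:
$y{\left(O,m \right)} = \frac{O}{6}$
$297869 - y{\left(-609,13 + 14 \cdot 0 \right)} = 297869 - \frac{1}{6} \left(-609\right) = 297869 - - \frac{203}{2} = 297869 + \frac{203}{2} = \frac{595941}{2}$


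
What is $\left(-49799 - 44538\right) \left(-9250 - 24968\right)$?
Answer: $3228023466$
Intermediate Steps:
$\left(-49799 - 44538\right) \left(-9250 - 24968\right) = \left(-94337\right) \left(-34218\right) = 3228023466$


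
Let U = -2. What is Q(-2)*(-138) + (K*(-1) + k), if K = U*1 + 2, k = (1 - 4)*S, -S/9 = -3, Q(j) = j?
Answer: 195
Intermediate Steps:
S = 27 (S = -9*(-3) = 27)
k = -81 (k = (1 - 4)*27 = -3*27 = -81)
K = 0 (K = -2*1 + 2 = -2 + 2 = 0)
Q(-2)*(-138) + (K*(-1) + k) = -2*(-138) + (0*(-1) - 81) = 276 + (0 - 81) = 276 - 81 = 195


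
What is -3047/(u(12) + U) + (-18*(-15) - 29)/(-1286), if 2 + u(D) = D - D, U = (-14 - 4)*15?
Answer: 1926445/174896 ≈ 11.015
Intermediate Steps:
U = -270 (U = -18*15 = -270)
u(D) = -2 (u(D) = -2 + (D - D) = -2 + 0 = -2)
-3047/(u(12) + U) + (-18*(-15) - 29)/(-1286) = -3047/(-2 - 270) + (-18*(-15) - 29)/(-1286) = -3047/(-272) + (270 - 29)*(-1/1286) = -3047*(-1/272) + 241*(-1/1286) = 3047/272 - 241/1286 = 1926445/174896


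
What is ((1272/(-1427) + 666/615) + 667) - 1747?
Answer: -315881766/292535 ≈ -1079.8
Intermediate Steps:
((1272/(-1427) + 666/615) + 667) - 1747 = ((1272*(-1/1427) + 666*(1/615)) + 667) - 1747 = ((-1272/1427 + 222/205) + 667) - 1747 = (56034/292535 + 667) - 1747 = 195176879/292535 - 1747 = -315881766/292535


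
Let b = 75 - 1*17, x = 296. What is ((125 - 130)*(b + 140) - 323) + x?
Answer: -1017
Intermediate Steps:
b = 58 (b = 75 - 17 = 58)
((125 - 130)*(b + 140) - 323) + x = ((125 - 130)*(58 + 140) - 323) + 296 = (-5*198 - 323) + 296 = (-990 - 323) + 296 = -1313 + 296 = -1017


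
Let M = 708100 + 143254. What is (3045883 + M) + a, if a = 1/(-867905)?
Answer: 3382431478484/867905 ≈ 3.8972e+6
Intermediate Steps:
a = -1/867905 ≈ -1.1522e-6
M = 851354
(3045883 + M) + a = (3045883 + 851354) - 1/867905 = 3897237 - 1/867905 = 3382431478484/867905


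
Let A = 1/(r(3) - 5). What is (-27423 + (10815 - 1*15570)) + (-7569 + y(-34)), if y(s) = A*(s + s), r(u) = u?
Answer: -39713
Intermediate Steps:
A = -½ (A = 1/(3 - 5) = 1/(-2) = -½ ≈ -0.50000)
y(s) = -s (y(s) = -(s + s)/2 = -s)
(-27423 + (10815 - 1*15570)) + (-7569 + y(-34)) = (-27423 + (10815 - 1*15570)) + (-7569 - 1*(-34)) = (-27423 + (10815 - 15570)) + (-7569 + 34) = (-27423 - 4755) - 7535 = -32178 - 7535 = -39713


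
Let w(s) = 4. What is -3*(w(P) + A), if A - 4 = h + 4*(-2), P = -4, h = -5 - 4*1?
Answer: 27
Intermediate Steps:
h = -9 (h = -5 - 4 = -9)
A = -13 (A = 4 + (-9 + 4*(-2)) = 4 + (-9 - 8) = 4 - 17 = -13)
-3*(w(P) + A) = -3*(4 - 13) = -3*(-9) = 27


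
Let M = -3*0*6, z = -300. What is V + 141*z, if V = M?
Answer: -42300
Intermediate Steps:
M = 0 (M = 0*6 = 0)
V = 0
V + 141*z = 0 + 141*(-300) = 0 - 42300 = -42300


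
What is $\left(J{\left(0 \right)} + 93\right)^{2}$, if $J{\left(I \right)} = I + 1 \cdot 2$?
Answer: $9025$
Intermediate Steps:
$J{\left(I \right)} = 2 + I$ ($J{\left(I \right)} = I + 2 = 2 + I$)
$\left(J{\left(0 \right)} + 93\right)^{2} = \left(\left(2 + 0\right) + 93\right)^{2} = \left(2 + 93\right)^{2} = 95^{2} = 9025$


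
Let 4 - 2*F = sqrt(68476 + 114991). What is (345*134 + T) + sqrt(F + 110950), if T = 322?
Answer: 46552 + sqrt(443808 - 2*sqrt(183467))/2 ≈ 46885.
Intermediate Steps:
F = 2 - sqrt(183467)/2 (F = 2 - sqrt(68476 + 114991)/2 = 2 - sqrt(183467)/2 ≈ -212.17)
(345*134 + T) + sqrt(F + 110950) = (345*134 + 322) + sqrt((2 - sqrt(183467)/2) + 110950) = (46230 + 322) + sqrt(110952 - sqrt(183467)/2) = 46552 + sqrt(110952 - sqrt(183467)/2)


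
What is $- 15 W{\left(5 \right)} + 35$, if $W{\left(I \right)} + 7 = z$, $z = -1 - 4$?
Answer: $215$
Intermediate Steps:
$z = -5$ ($z = -1 - 4 = -5$)
$W{\left(I \right)} = -12$ ($W{\left(I \right)} = -7 - 5 = -12$)
$- 15 W{\left(5 \right)} + 35 = \left(-15\right) \left(-12\right) + 35 = 180 + 35 = 215$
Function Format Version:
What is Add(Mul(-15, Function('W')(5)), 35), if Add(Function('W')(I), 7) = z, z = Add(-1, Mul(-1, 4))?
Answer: 215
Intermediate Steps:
z = -5 (z = Add(-1, -4) = -5)
Function('W')(I) = -12 (Function('W')(I) = Add(-7, -5) = -12)
Add(Mul(-15, Function('W')(5)), 35) = Add(Mul(-15, -12), 35) = Add(180, 35) = 215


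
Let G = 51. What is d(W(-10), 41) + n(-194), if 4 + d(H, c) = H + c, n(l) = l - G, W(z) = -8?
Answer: -216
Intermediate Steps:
n(l) = -51 + l (n(l) = l - 1*51 = l - 51 = -51 + l)
d(H, c) = -4 + H + c (d(H, c) = -4 + (H + c) = -4 + H + c)
d(W(-10), 41) + n(-194) = (-4 - 8 + 41) + (-51 - 194) = 29 - 245 = -216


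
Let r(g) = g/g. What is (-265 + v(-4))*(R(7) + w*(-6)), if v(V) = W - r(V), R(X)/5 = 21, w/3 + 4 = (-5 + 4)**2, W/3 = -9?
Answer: -46587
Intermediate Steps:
W = -27 (W = 3*(-9) = -27)
w = -9 (w = -12 + 3*(-5 + 4)**2 = -12 + 3*(-1)**2 = -12 + 3*1 = -12 + 3 = -9)
r(g) = 1
R(X) = 105 (R(X) = 5*21 = 105)
v(V) = -28 (v(V) = -27 - 1*1 = -27 - 1 = -28)
(-265 + v(-4))*(R(7) + w*(-6)) = (-265 - 28)*(105 - 9*(-6)) = -293*(105 + 54) = -293*159 = -46587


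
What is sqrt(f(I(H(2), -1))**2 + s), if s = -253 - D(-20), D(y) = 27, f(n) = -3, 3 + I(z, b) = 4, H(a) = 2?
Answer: I*sqrt(271) ≈ 16.462*I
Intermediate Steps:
I(z, b) = 1 (I(z, b) = -3 + 4 = 1)
s = -280 (s = -253 - 1*27 = -253 - 27 = -280)
sqrt(f(I(H(2), -1))**2 + s) = sqrt((-3)**2 - 280) = sqrt(9 - 280) = sqrt(-271) = I*sqrt(271)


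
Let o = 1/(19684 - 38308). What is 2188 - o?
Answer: 40749313/18624 ≈ 2188.0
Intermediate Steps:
o = -1/18624 (o = 1/(-18624) = -1/18624 ≈ -5.3694e-5)
2188 - o = 2188 - 1*(-1/18624) = 2188 + 1/18624 = 40749313/18624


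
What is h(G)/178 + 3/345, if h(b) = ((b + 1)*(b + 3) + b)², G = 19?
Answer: 24228493/20470 ≈ 1183.6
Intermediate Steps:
h(b) = (b + (1 + b)*(3 + b))² (h(b) = ((1 + b)*(3 + b) + b)² = (b + (1 + b)*(3 + b))²)
h(G)/178 + 3/345 = (3 + 19² + 5*19)²/178 + 3/345 = (3 + 361 + 95)²*(1/178) + 3*(1/345) = 459²*(1/178) + 1/115 = 210681*(1/178) + 1/115 = 210681/178 + 1/115 = 24228493/20470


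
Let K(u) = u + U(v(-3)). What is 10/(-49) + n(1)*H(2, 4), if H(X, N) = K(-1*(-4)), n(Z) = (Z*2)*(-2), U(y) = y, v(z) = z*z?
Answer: -2558/49 ≈ -52.204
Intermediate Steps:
v(z) = z²
n(Z) = -4*Z (n(Z) = (2*Z)*(-2) = -4*Z)
K(u) = 9 + u (K(u) = u + (-3)² = u + 9 = 9 + u)
H(X, N) = 13 (H(X, N) = 9 - 1*(-4) = 9 + 4 = 13)
10/(-49) + n(1)*H(2, 4) = 10/(-49) - 4*1*13 = 10*(-1/49) - 4*13 = -10/49 - 52 = -2558/49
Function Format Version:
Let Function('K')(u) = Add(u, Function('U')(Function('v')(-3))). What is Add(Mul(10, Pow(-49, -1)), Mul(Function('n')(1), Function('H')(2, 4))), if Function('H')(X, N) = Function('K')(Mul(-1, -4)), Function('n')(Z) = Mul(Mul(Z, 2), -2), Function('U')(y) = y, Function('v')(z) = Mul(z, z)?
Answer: Rational(-2558, 49) ≈ -52.204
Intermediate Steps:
Function('v')(z) = Pow(z, 2)
Function('n')(Z) = Mul(-4, Z) (Function('n')(Z) = Mul(Mul(2, Z), -2) = Mul(-4, Z))
Function('K')(u) = Add(9, u) (Function('K')(u) = Add(u, Pow(-3, 2)) = Add(u, 9) = Add(9, u))
Function('H')(X, N) = 13 (Function('H')(X, N) = Add(9, Mul(-1, -4)) = Add(9, 4) = 13)
Add(Mul(10, Pow(-49, -1)), Mul(Function('n')(1), Function('H')(2, 4))) = Add(Mul(10, Pow(-49, -1)), Mul(Mul(-4, 1), 13)) = Add(Mul(10, Rational(-1, 49)), Mul(-4, 13)) = Add(Rational(-10, 49), -52) = Rational(-2558, 49)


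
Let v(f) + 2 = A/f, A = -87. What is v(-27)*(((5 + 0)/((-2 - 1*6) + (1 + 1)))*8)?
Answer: -220/27 ≈ -8.1481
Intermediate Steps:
v(f) = -2 - 87/f
v(-27)*(((5 + 0)/((-2 - 1*6) + (1 + 1)))*8) = (-2 - 87/(-27))*(((5 + 0)/((-2 - 1*6) + (1 + 1)))*8) = (-2 - 87*(-1/27))*((5/((-2 - 6) + 2))*8) = (-2 + 29/9)*((5/(-8 + 2))*8) = 11*((5/(-6))*8)/9 = 11*((5*(-⅙))*8)/9 = 11*(-⅚*8)/9 = (11/9)*(-20/3) = -220/27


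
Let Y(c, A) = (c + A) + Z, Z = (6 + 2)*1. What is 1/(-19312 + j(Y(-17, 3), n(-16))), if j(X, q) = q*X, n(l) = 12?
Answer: -1/19384 ≈ -5.1589e-5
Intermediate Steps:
Z = 8 (Z = 8*1 = 8)
Y(c, A) = 8 + A + c (Y(c, A) = (c + A) + 8 = (A + c) + 8 = 8 + A + c)
j(X, q) = X*q
1/(-19312 + j(Y(-17, 3), n(-16))) = 1/(-19312 + (8 + 3 - 17)*12) = 1/(-19312 - 6*12) = 1/(-19312 - 72) = 1/(-19384) = -1/19384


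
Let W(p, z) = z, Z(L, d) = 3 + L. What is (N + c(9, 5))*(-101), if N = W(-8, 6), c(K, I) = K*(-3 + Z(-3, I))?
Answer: 2121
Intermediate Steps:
c(K, I) = -3*K (c(K, I) = K*(-3 + (3 - 3)) = K*(-3 + 0) = K*(-3) = -3*K)
N = 6
(N + c(9, 5))*(-101) = (6 - 3*9)*(-101) = (6 - 27)*(-101) = -21*(-101) = 2121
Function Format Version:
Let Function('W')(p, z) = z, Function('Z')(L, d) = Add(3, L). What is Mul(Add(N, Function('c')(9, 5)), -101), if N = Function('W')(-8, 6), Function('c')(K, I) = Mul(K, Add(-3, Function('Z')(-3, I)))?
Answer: 2121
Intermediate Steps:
Function('c')(K, I) = Mul(-3, K) (Function('c')(K, I) = Mul(K, Add(-3, Add(3, -3))) = Mul(K, Add(-3, 0)) = Mul(K, -3) = Mul(-3, K))
N = 6
Mul(Add(N, Function('c')(9, 5)), -101) = Mul(Add(6, Mul(-3, 9)), -101) = Mul(Add(6, -27), -101) = Mul(-21, -101) = 2121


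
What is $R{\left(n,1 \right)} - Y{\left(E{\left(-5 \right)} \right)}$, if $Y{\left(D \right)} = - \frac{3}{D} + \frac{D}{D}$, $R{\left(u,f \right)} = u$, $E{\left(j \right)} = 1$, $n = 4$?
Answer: $6$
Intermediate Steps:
$Y{\left(D \right)} = 1 - \frac{3}{D}$ ($Y{\left(D \right)} = - \frac{3}{D} + 1 = 1 - \frac{3}{D}$)
$R{\left(n,1 \right)} - Y{\left(E{\left(-5 \right)} \right)} = 4 - \frac{-3 + 1}{1} = 4 - 1 \left(-2\right) = 4 - -2 = 4 + 2 = 6$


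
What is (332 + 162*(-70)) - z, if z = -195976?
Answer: 184968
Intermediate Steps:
(332 + 162*(-70)) - z = (332 + 162*(-70)) - 1*(-195976) = (332 - 11340) + 195976 = -11008 + 195976 = 184968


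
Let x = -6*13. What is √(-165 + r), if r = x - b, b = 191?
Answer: I*√434 ≈ 20.833*I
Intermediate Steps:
x = -78
r = -269 (r = -78 - 1*191 = -78 - 191 = -269)
√(-165 + r) = √(-165 - 269) = √(-434) = I*√434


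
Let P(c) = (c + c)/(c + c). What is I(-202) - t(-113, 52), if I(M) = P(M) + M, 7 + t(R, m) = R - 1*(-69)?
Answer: -150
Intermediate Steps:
P(c) = 1 (P(c) = (2*c)/((2*c)) = (2*c)*(1/(2*c)) = 1)
t(R, m) = 62 + R (t(R, m) = -7 + (R - 1*(-69)) = -7 + (R + 69) = -7 + (69 + R) = 62 + R)
I(M) = 1 + M
I(-202) - t(-113, 52) = (1 - 202) - (62 - 113) = -201 - 1*(-51) = -201 + 51 = -150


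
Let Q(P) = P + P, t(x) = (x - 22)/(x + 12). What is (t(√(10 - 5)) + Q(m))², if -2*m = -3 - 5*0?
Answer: 27684/19321 + 10064*√5/19321 ≈ 2.5976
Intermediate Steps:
m = 3/2 (m = -(-3 - 5*0)/2 = -(-3 + 0)/2 = -½*(-3) = 3/2 ≈ 1.5000)
t(x) = (-22 + x)/(12 + x)
Q(P) = 2*P
(t(√(10 - 5)) + Q(m))² = ((-22 + √(10 - 5))/(12 + √(10 - 5)) + 2*(3/2))² = ((-22 + √5)/(12 + √5) + 3)² = (3 + (-22 + √5)/(12 + √5))²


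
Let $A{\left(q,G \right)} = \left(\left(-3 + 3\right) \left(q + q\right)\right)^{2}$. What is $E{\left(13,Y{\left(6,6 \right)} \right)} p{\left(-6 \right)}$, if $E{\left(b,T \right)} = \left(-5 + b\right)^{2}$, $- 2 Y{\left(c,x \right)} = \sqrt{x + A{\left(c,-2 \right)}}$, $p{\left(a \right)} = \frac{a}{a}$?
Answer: $64$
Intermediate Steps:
$A{\left(q,G \right)} = 0$ ($A{\left(q,G \right)} = \left(0 \cdot 2 q\right)^{2} = 0^{2} = 0$)
$p{\left(a \right)} = 1$
$Y{\left(c,x \right)} = - \frac{\sqrt{x}}{2}$ ($Y{\left(c,x \right)} = - \frac{\sqrt{x + 0}}{2} = - \frac{\sqrt{x}}{2}$)
$E{\left(13,Y{\left(6,6 \right)} \right)} p{\left(-6 \right)} = \left(-5 + 13\right)^{2} \cdot 1 = 8^{2} \cdot 1 = 64 \cdot 1 = 64$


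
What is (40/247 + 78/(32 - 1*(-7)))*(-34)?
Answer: -18156/247 ≈ -73.506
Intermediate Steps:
(40/247 + 78/(32 - 1*(-7)))*(-34) = (40*(1/247) + 78/(32 + 7))*(-34) = (40/247 + 78/39)*(-34) = (40/247 + 78*(1/39))*(-34) = (40/247 + 2)*(-34) = (534/247)*(-34) = -18156/247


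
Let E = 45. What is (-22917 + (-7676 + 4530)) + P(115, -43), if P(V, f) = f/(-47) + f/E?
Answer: -55123331/2115 ≈ -26063.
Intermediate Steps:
P(V, f) = 2*f/2115 (P(V, f) = f/(-47) + f/45 = f*(-1/47) + f*(1/45) = -f/47 + f/45 = 2*f/2115)
(-22917 + (-7676 + 4530)) + P(115, -43) = (-22917 + (-7676 + 4530)) + (2/2115)*(-43) = (-22917 - 3146) - 86/2115 = -26063 - 86/2115 = -55123331/2115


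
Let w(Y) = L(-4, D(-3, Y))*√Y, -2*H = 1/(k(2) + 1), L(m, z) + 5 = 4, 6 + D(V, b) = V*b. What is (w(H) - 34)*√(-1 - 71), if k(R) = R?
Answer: 2*√3 - 204*I*√2 ≈ 3.4641 - 288.5*I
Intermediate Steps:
D(V, b) = -6 + V*b
L(m, z) = -1 (L(m, z) = -5 + 4 = -1)
H = -⅙ (H = -1/(2*(2 + 1)) = -½/3 = -½*⅓ = -⅙ ≈ -0.16667)
w(Y) = -√Y
(w(H) - 34)*√(-1 - 71) = (-√(-⅙) - 34)*√(-1 - 71) = (-I*√6/6 - 34)*√(-72) = (-I*√6/6 - 34)*(6*I*√2) = (-34 - I*√6/6)*(6*I*√2) = 6*I*√2*(-34 - I*√6/6)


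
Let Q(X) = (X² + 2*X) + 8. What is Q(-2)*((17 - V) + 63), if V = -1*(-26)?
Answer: 432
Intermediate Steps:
Q(X) = 8 + X² + 2*X
V = 26
Q(-2)*((17 - V) + 63) = (8 + (-2)² + 2*(-2))*((17 - 1*26) + 63) = (8 + 4 - 4)*((17 - 26) + 63) = 8*(-9 + 63) = 8*54 = 432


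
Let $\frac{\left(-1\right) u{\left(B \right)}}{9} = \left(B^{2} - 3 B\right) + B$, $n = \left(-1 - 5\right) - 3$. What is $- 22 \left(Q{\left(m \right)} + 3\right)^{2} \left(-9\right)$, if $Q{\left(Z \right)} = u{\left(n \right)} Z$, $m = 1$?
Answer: $156131712$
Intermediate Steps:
$n = -9$ ($n = -6 - 3 = -9$)
$u{\left(B \right)} = - 9 B^{2} + 18 B$ ($u{\left(B \right)} = - 9 \left(\left(B^{2} - 3 B\right) + B\right) = - 9 \left(B^{2} - 2 B\right) = - 9 B^{2} + 18 B$)
$Q{\left(Z \right)} = - 891 Z$ ($Q{\left(Z \right)} = 9 \left(-9\right) \left(2 - -9\right) Z = 9 \left(-9\right) \left(2 + 9\right) Z = 9 \left(-9\right) 11 Z = - 891 Z$)
$- 22 \left(Q{\left(m \right)} + 3\right)^{2} \left(-9\right) = - 22 \left(\left(-891\right) 1 + 3\right)^{2} \left(-9\right) = - 22 \left(-891 + 3\right)^{2} \left(-9\right) = - 22 \left(-888\right)^{2} \left(-9\right) = \left(-22\right) 788544 \left(-9\right) = \left(-17347968\right) \left(-9\right) = 156131712$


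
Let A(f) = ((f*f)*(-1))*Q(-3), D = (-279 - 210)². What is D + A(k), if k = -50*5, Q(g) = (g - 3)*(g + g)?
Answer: -2010879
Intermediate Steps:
Q(g) = 2*g*(-3 + g) (Q(g) = (-3 + g)*(2*g) = 2*g*(-3 + g))
D = 239121 (D = (-489)² = 239121)
k = -250
A(f) = -36*f² (A(f) = ((f*f)*(-1))*(2*(-3)*(-3 - 3)) = (f²*(-1))*(2*(-3)*(-6)) = -f²*36 = -36*f²)
D + A(k) = 239121 - 36*(-250)² = 239121 - 36*62500 = 239121 - 2250000 = -2010879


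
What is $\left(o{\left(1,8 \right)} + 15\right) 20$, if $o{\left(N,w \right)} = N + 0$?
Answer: $320$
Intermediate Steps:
$o{\left(N,w \right)} = N$
$\left(o{\left(1,8 \right)} + 15\right) 20 = \left(1 + 15\right) 20 = 16 \cdot 20 = 320$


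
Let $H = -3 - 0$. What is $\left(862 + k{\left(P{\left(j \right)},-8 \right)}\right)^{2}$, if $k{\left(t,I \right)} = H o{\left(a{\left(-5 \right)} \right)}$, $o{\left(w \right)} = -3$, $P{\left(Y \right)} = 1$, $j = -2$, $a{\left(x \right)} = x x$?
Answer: $758641$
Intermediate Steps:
$a{\left(x \right)} = x^{2}$
$H = -3$ ($H = -3 + 0 = -3$)
$k{\left(t,I \right)} = 9$ ($k{\left(t,I \right)} = \left(-3\right) \left(-3\right) = 9$)
$\left(862 + k{\left(P{\left(j \right)},-8 \right)}\right)^{2} = \left(862 + 9\right)^{2} = 871^{2} = 758641$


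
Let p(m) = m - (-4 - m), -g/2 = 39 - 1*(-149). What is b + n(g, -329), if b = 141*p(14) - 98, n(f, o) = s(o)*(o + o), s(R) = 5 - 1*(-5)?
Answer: -2166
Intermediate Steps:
g = -376 (g = -2*(39 - 1*(-149)) = -2*(39 + 149) = -2*188 = -376)
s(R) = 10 (s(R) = 5 + 5 = 10)
n(f, o) = 20*o (n(f, o) = 10*(o + o) = 10*(2*o) = 20*o)
p(m) = 4 + 2*m (p(m) = m + (4 + m) = 4 + 2*m)
b = 4414 (b = 141*(4 + 2*14) - 98 = 141*(4 + 28) - 98 = 141*32 - 98 = 4512 - 98 = 4414)
b + n(g, -329) = 4414 + 20*(-329) = 4414 - 6580 = -2166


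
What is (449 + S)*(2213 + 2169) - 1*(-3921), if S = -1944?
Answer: -6547169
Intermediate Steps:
(449 + S)*(2213 + 2169) - 1*(-3921) = (449 - 1944)*(2213 + 2169) - 1*(-3921) = -1495*4382 + 3921 = -6551090 + 3921 = -6547169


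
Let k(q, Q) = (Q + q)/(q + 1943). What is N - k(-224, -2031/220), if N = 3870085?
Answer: 1463588796611/378180 ≈ 3.8701e+6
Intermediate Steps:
k(q, Q) = (Q + q)/(1943 + q)
N - k(-224, -2031/220) = 3870085 - (-2031/220 - 224)/(1943 - 224) = 3870085 - (-2031*1/220 - 224)/1719 = 3870085 - (-2031/220 - 224)/1719 = 3870085 - (-51311)/(1719*220) = 3870085 - 1*(-51311/378180) = 3870085 + 51311/378180 = 1463588796611/378180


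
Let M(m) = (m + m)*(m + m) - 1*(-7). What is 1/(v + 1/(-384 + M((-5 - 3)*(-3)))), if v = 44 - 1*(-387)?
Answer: 1927/830538 ≈ 0.0023202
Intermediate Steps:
v = 431 (v = 44 + 387 = 431)
M(m) = 7 + 4*m**2 (M(m) = (2*m)*(2*m) + 7 = 4*m**2 + 7 = 7 + 4*m**2)
1/(v + 1/(-384 + M((-5 - 3)*(-3)))) = 1/(431 + 1/(-384 + (7 + 4*((-5 - 3)*(-3))**2))) = 1/(431 + 1/(-384 + (7 + 4*(-8*(-3))**2))) = 1/(431 + 1/(-384 + (7 + 4*24**2))) = 1/(431 + 1/(-384 + (7 + 4*576))) = 1/(431 + 1/(-384 + (7 + 2304))) = 1/(431 + 1/(-384 + 2311)) = 1/(431 + 1/1927) = 1/(830538/1927) = 1927/830538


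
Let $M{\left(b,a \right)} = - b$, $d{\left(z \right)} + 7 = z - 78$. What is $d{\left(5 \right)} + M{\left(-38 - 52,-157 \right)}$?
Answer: $10$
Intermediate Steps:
$d{\left(z \right)} = -85 + z$ ($d{\left(z \right)} = -7 + \left(z - 78\right) = -7 + \left(-78 + z\right) = -85 + z$)
$d{\left(5 \right)} + M{\left(-38 - 52,-157 \right)} = \left(-85 + 5\right) - \left(-38 - 52\right) = -80 - \left(-38 - 52\right) = -80 - -90 = -80 + 90 = 10$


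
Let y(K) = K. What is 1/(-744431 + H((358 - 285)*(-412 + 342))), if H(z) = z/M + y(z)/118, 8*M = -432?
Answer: -1593/1185796823 ≈ -1.3434e-6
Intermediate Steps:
M = -54 (M = (1/8)*(-432) = -54)
H(z) = -16*z/1593 (H(z) = z/(-54) + z/118 = z*(-1/54) + z*(1/118) = -z/54 + z/118 = -16*z/1593)
1/(-744431 + H((358 - 285)*(-412 + 342))) = 1/(-744431 - 16*(358 - 285)*(-412 + 342)/1593) = 1/(-744431 - 1168*(-70)/1593) = 1/(-744431 - 16/1593*(-5110)) = 1/(-744431 + 81760/1593) = 1/(-1185796823/1593) = -1593/1185796823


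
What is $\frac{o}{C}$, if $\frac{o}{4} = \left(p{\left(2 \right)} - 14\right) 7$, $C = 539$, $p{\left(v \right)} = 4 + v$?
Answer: $- \frac{32}{77} \approx -0.41558$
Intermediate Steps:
$o = -224$ ($o = 4 \left(\left(4 + 2\right) - 14\right) 7 = 4 \left(6 - 14\right) 7 = 4 \left(\left(-8\right) 7\right) = 4 \left(-56\right) = -224$)
$\frac{o}{C} = - \frac{224}{539} = \left(-224\right) \frac{1}{539} = - \frac{32}{77}$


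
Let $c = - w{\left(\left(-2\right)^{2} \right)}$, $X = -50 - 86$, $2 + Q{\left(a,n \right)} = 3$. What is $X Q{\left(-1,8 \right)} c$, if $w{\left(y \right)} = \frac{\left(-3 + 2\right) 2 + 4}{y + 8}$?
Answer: $\frac{68}{3} \approx 22.667$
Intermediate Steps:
$Q{\left(a,n \right)} = 1$ ($Q{\left(a,n \right)} = -2 + 3 = 1$)
$X = -136$ ($X = -50 - 86 = -136$)
$w{\left(y \right)} = \frac{2}{8 + y}$ ($w{\left(y \right)} = \frac{\left(-1\right) 2 + 4}{8 + y} = \frac{-2 + 4}{8 + y} = \frac{2}{8 + y}$)
$c = - \frac{1}{6}$ ($c = - \frac{2}{8 + \left(-2\right)^{2}} = - \frac{2}{8 + 4} = - \frac{2}{12} = \left(-1\right) \frac{1}{6} = - \frac{1}{6} \approx -0.16667$)
$X Q{\left(-1,8 \right)} c = \left(-136\right) 1 \left(- \frac{1}{6}\right) = \left(-136\right) \left(- \frac{1}{6}\right) = \frac{68}{3}$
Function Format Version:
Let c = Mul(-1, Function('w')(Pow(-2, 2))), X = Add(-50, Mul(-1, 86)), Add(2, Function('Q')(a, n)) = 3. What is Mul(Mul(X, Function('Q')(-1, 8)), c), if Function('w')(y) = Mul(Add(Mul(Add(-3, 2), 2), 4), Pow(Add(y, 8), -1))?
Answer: Rational(68, 3) ≈ 22.667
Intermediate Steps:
Function('Q')(a, n) = 1 (Function('Q')(a, n) = Add(-2, 3) = 1)
X = -136 (X = Add(-50, -86) = -136)
Function('w')(y) = Mul(2, Pow(Add(8, y), -1)) (Function('w')(y) = Mul(Add(Mul(-1, 2), 4), Pow(Add(8, y), -1)) = Mul(Add(-2, 4), Pow(Add(8, y), -1)) = Mul(2, Pow(Add(8, y), -1)))
c = Rational(-1, 6) (c = Mul(-1, Mul(2, Pow(Add(8, Pow(-2, 2)), -1))) = Mul(-1, Mul(2, Pow(Add(8, 4), -1))) = Mul(-1, Mul(2, Pow(12, -1))) = Mul(-1, Mul(2, Rational(1, 12))) = Mul(-1, Rational(1, 6)) = Rational(-1, 6) ≈ -0.16667)
Mul(Mul(X, Function('Q')(-1, 8)), c) = Mul(Mul(-136, 1), Rational(-1, 6)) = Mul(-136, Rational(-1, 6)) = Rational(68, 3)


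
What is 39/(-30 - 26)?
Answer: -39/56 ≈ -0.69643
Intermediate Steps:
39/(-30 - 26) = 39/(-56) = 39*(-1/56) = -39/56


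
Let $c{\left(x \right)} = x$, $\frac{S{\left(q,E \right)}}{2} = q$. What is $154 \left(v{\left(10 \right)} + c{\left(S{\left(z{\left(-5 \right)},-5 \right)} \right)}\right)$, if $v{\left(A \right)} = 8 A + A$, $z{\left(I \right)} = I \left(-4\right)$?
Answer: $20020$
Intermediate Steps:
$z{\left(I \right)} = - 4 I$
$S{\left(q,E \right)} = 2 q$
$v{\left(A \right)} = 9 A$
$154 \left(v{\left(10 \right)} + c{\left(S{\left(z{\left(-5 \right)},-5 \right)} \right)}\right) = 154 \left(9 \cdot 10 + 2 \left(\left(-4\right) \left(-5\right)\right)\right) = 154 \left(90 + 2 \cdot 20\right) = 154 \left(90 + 40\right) = 154 \cdot 130 = 20020$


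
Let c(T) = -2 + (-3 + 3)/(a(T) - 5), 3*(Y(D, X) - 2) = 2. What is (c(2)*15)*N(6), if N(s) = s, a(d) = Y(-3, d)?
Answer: -180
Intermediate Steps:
Y(D, X) = 8/3 (Y(D, X) = 2 + (1/3)*2 = 2 + 2/3 = 8/3)
a(d) = 8/3
c(T) = -2 (c(T) = -2 + (-3 + 3)/(8/3 - 5) = -2 + 0/(-7/3) = -2 + 0*(-3/7) = -2 + 0 = -2)
(c(2)*15)*N(6) = -2*15*6 = -30*6 = -180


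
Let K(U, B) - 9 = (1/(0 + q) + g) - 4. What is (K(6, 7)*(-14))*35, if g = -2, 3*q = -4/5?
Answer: 735/2 ≈ 367.50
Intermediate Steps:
q = -4/15 (q = (-4/5)/3 = (-4*1/5)/3 = (1/3)*(-4/5) = -4/15 ≈ -0.26667)
K(U, B) = -3/4 (K(U, B) = 9 + ((1/(0 - 4/15) - 2) - 4) = 9 + ((1/(-4/15) - 2) - 4) = 9 + ((-15/4 - 2) - 4) = 9 + (-23/4 - 4) = 9 - 39/4 = -3/4)
(K(6, 7)*(-14))*35 = -3/4*(-14)*35 = (21/2)*35 = 735/2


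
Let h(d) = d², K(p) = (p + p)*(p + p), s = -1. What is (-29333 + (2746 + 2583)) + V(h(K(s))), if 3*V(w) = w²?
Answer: -71756/3 ≈ -23919.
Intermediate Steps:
K(p) = 4*p² (K(p) = (2*p)*(2*p) = 4*p²)
V(w) = w²/3
(-29333 + (2746 + 2583)) + V(h(K(s))) = (-29333 + (2746 + 2583)) + ((4*(-1)²)²)²/3 = (-29333 + 5329) + ((4*1)²)²/3 = -24004 + (4²)²/3 = -24004 + (⅓)*16² = -24004 + (⅓)*256 = -24004 + 256/3 = -71756/3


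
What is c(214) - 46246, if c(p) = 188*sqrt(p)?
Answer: -46246 + 188*sqrt(214) ≈ -43496.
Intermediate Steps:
c(214) - 46246 = 188*sqrt(214) - 46246 = -46246 + 188*sqrt(214)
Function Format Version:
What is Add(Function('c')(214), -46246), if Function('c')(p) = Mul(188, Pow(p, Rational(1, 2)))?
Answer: Add(-46246, Mul(188, Pow(214, Rational(1, 2)))) ≈ -43496.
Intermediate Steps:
Add(Function('c')(214), -46246) = Add(Mul(188, Pow(214, Rational(1, 2))), -46246) = Add(-46246, Mul(188, Pow(214, Rational(1, 2))))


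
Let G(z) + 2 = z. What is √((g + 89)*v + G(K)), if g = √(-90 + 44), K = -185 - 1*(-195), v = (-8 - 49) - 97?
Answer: √(-13698 - 154*I*√46) ≈ 4.4589 - 117.12*I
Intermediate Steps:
v = -154 (v = -57 - 97 = -154)
K = 10 (K = -185 + 195 = 10)
g = I*√46 (g = √(-46) = I*√46 ≈ 6.7823*I)
G(z) = -2 + z
√((g + 89)*v + G(K)) = √((I*√46 + 89)*(-154) + (-2 + 10)) = √((89 + I*√46)*(-154) + 8) = √((-13706 - 154*I*√46) + 8) = √(-13698 - 154*I*√46)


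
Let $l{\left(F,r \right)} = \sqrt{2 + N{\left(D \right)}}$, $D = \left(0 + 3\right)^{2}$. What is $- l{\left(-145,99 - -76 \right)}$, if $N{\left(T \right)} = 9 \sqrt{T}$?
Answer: $- \sqrt{29} \approx -5.3852$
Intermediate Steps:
$D = 9$ ($D = 3^{2} = 9$)
$l{\left(F,r \right)} = \sqrt{29}$ ($l{\left(F,r \right)} = \sqrt{2 + 9 \sqrt{9}} = \sqrt{2 + 9 \cdot 3} = \sqrt{2 + 27} = \sqrt{29}$)
$- l{\left(-145,99 - -76 \right)} = - \sqrt{29}$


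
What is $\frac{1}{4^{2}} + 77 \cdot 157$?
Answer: $\frac{193425}{16} \approx 12089.0$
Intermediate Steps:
$\frac{1}{4^{2}} + 77 \cdot 157 = \frac{1}{16} + 12089 = \frac{193425}{16}$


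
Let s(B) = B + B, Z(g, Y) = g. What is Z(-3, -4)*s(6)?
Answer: -36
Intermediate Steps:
s(B) = 2*B
Z(-3, -4)*s(6) = -6*6 = -3*12 = -36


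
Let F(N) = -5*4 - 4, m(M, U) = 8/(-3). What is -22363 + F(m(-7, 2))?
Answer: -22387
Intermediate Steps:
m(M, U) = -8/3 (m(M, U) = 8*(-⅓) = -8/3)
F(N) = -24 (F(N) = -20 - 4 = -24)
-22363 + F(m(-7, 2)) = -22363 - 24 = -22387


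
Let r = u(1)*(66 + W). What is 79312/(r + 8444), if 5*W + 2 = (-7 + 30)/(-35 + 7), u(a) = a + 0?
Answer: 11103680/1191321 ≈ 9.3205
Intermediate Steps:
u(a) = a
W = -79/140 (W = -⅖ + ((-7 + 30)/(-35 + 7))/5 = -⅖ + (23/(-28))/5 = -⅖ + (23*(-1/28))/5 = -⅖ + (⅕)*(-23/28) = -⅖ - 23/140 = -79/140 ≈ -0.56429)
r = 9161/140 (r = 1*(66 - 79/140) = 1*(9161/140) = 9161/140 ≈ 65.436)
79312/(r + 8444) = 79312/(9161/140 + 8444) = 79312/(1191321/140) = 79312*(140/1191321) = 11103680/1191321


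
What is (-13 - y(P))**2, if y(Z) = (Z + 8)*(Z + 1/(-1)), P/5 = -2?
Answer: 1225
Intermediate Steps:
P = -10 (P = 5*(-2) = -10)
y(Z) = (-1 + Z)*(8 + Z) (y(Z) = (8 + Z)*(Z - 1) = (8 + Z)*(-1 + Z) = (-1 + Z)*(8 + Z))
(-13 - y(P))**2 = (-13 - (-8 + (-10)**2 + 7*(-10)))**2 = (-13 - (-8 + 100 - 70))**2 = (-13 - 1*22)**2 = (-13 - 22)**2 = (-35)**2 = 1225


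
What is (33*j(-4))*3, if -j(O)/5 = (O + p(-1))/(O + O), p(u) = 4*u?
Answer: -495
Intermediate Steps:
j(O) = -5*(-4 + O)/(2*O) (j(O) = -5*(O + 4*(-1))/(O + O) = -5*(O - 4)/(2*O) = -5*(-4 + O)*1/(2*O) = -5*(-4 + O)/(2*O))
(33*j(-4))*3 = (33*(-5/2 + 10/(-4)))*3 = (33*(-5/2 + 10*(-¼)))*3 = (33*(-5/2 - 5/2))*3 = (33*(-5))*3 = -165*3 = -495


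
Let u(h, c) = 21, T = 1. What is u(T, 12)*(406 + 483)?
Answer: 18669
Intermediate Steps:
u(T, 12)*(406 + 483) = 21*(406 + 483) = 21*889 = 18669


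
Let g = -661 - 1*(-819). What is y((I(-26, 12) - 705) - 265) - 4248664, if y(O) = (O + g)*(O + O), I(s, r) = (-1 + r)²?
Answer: -3075346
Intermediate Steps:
g = 158 (g = -661 + 819 = 158)
y(O) = 2*O*(158 + O) (y(O) = (O + 158)*(O + O) = (158 + O)*(2*O) = 2*O*(158 + O))
y((I(-26, 12) - 705) - 265) - 4248664 = 2*(((-1 + 12)² - 705) - 265)*(158 + (((-1 + 12)² - 705) - 265)) - 4248664 = 2*((11² - 705) - 265)*(158 + ((11² - 705) - 265)) - 4248664 = 2*((121 - 705) - 265)*(158 + ((121 - 705) - 265)) - 4248664 = 2*(-584 - 265)*(158 + (-584 - 265)) - 4248664 = 2*(-849)*(158 - 849) - 4248664 = 2*(-849)*(-691) - 4248664 = 1173318 - 4248664 = -3075346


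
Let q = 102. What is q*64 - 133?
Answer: 6395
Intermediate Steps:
q*64 - 133 = 102*64 - 133 = 6528 - 133 = 6395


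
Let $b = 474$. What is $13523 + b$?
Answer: $13997$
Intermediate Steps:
$13523 + b = 13523 + 474 = 13997$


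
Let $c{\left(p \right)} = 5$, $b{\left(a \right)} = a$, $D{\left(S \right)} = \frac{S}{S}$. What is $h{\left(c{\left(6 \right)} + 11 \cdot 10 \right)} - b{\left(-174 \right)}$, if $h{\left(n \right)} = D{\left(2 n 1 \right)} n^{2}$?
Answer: $13399$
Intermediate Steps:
$D{\left(S \right)} = 1$
$h{\left(n \right)} = n^{2}$ ($h{\left(n \right)} = 1 n^{2} = n^{2}$)
$h{\left(c{\left(6 \right)} + 11 \cdot 10 \right)} - b{\left(-174 \right)} = \left(5 + 11 \cdot 10\right)^{2} - -174 = \left(5 + 110\right)^{2} + 174 = 115^{2} + 174 = 13225 + 174 = 13399$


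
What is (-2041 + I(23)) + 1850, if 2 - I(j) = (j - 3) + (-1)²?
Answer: -210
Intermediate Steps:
I(j) = 4 - j (I(j) = 2 - ((j - 3) + (-1)²) = 2 - ((-3 + j) + 1) = 2 - (-2 + j) = 2 + (2 - j) = 4 - j)
(-2041 + I(23)) + 1850 = (-2041 + (4 - 1*23)) + 1850 = (-2041 + (4 - 23)) + 1850 = (-2041 - 19) + 1850 = -2060 + 1850 = -210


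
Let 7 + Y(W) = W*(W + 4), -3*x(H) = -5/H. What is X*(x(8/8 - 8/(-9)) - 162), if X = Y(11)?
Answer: -432762/17 ≈ -25457.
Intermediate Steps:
x(H) = 5/(3*H) (x(H) = -(-5)/(3*H) = 5/(3*H))
Y(W) = -7 + W*(4 + W) (Y(W) = -7 + W*(W + 4) = -7 + W*(4 + W))
X = 158 (X = -7 + 11² + 4*11 = -7 + 121 + 44 = 158)
X*(x(8/8 - 8/(-9)) - 162) = 158*(5/(3*(8/8 - 8/(-9))) - 162) = 158*(5/(3*(8*(⅛) - 8*(-⅑))) - 162) = 158*(5/(3*(1 + 8/9)) - 162) = 158*(5/(3*(17/9)) - 162) = 158*((5/3)*(9/17) - 162) = 158*(15/17 - 162) = 158*(-2739/17) = -432762/17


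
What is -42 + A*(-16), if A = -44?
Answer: 662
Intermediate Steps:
-42 + A*(-16) = -42 - 44*(-16) = -42 + 704 = 662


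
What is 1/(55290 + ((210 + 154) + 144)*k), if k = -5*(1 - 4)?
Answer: 1/62910 ≈ 1.5896e-5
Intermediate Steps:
k = 15 (k = -5*(-3) = 15)
1/(55290 + ((210 + 154) + 144)*k) = 1/(55290 + ((210 + 154) + 144)*15) = 1/(55290 + (364 + 144)*15) = 1/(55290 + 508*15) = 1/(55290 + 7620) = 1/62910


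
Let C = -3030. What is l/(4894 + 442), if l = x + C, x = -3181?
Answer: -6211/5336 ≈ -1.1640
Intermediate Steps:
l = -6211 (l = -3181 - 3030 = -6211)
l/(4894 + 442) = -6211/(4894 + 442) = -6211/5336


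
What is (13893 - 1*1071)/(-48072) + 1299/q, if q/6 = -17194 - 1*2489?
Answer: -43797169/157700196 ≈ -0.27772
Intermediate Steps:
q = -118098 (q = 6*(-17194 - 1*2489) = 6*(-17194 - 2489) = 6*(-19683) = -118098)
(13893 - 1*1071)/(-48072) + 1299/q = (13893 - 1*1071)/(-48072) + 1299/(-118098) = (13893 - 1071)*(-1/48072) + 1299*(-1/118098) = 12822*(-1/48072) - 433/39366 = -2137/8012 - 433/39366 = -43797169/157700196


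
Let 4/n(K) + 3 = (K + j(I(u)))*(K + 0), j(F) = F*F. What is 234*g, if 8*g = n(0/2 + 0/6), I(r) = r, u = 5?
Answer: -39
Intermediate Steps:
j(F) = F**2
n(K) = 4/(-3 + K*(25 + K)) (n(K) = 4/(-3 + (K + 5**2)*(K + 0)) = 4/(-3 + (K + 25)*K) = 4/(-3 + (25 + K)*K) = 4/(-3 + K*(25 + K)))
g = -1/6 (g = (4/(-3 + (0/2 + 0/6)**2 + 25*(0/2 + 0/6)))/8 = (4/(-3 + (0*(1/2) + 0*(1/6))**2 + 25*(0*(1/2) + 0*(1/6))))/8 = (4/(-3 + (0 + 0)**2 + 25*(0 + 0)))/8 = (4/(-3 + 0**2 + 25*0))/8 = (4/(-3 + 0 + 0))/8 = (4/(-3))/8 = (4*(-1/3))/8 = (1/8)*(-4/3) = -1/6 ≈ -0.16667)
234*g = 234*(-1/6) = -39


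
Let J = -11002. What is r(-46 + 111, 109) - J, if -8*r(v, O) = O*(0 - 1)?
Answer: 88125/8 ≈ 11016.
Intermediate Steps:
r(v, O) = O/8 (r(v, O) = -O*(0 - 1)/8 = -O*(-1)/8 = -(-1)*O/8 = O/8)
r(-46 + 111, 109) - J = (1/8)*109 - 1*(-11002) = 109/8 + 11002 = 88125/8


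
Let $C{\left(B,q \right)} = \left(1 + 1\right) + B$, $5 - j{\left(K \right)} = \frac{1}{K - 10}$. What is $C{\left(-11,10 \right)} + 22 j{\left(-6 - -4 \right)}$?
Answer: $\frac{617}{6} \approx 102.83$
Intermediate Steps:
$j{\left(K \right)} = 5 - \frac{1}{-10 + K}$ ($j{\left(K \right)} = 5 - \frac{1}{K - 10} = 5 - \frac{1}{-10 + K}$)
$C{\left(B,q \right)} = 2 + B$
$C{\left(-11,10 \right)} + 22 j{\left(-6 - -4 \right)} = \left(2 - 11\right) + 22 \frac{-51 + 5 \left(-6 - -4\right)}{-10 - 2} = -9 + 22 \frac{-51 + 5 \left(-6 + 4\right)}{-10 + \left(-6 + 4\right)} = -9 + 22 \frac{-51 + 5 \left(-2\right)}{-10 - 2} = -9 + 22 \frac{-51 - 10}{-12} = -9 + 22 \left(\left(- \frac{1}{12}\right) \left(-61\right)\right) = -9 + 22 \cdot \frac{61}{12} = -9 + \frac{671}{6} = \frac{617}{6}$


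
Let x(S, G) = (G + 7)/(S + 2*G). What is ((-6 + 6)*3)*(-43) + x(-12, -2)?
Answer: -5/16 ≈ -0.31250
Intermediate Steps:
x(S, G) = (7 + G)/(S + 2*G)
((-6 + 6)*3)*(-43) + x(-12, -2) = ((-6 + 6)*3)*(-43) + (7 - 2)/(-12 + 2*(-2)) = (0*3)*(-43) + 5/(-12 - 4) = 0*(-43) + 5/(-16) = 0 - 1/16*5 = 0 - 5/16 = -5/16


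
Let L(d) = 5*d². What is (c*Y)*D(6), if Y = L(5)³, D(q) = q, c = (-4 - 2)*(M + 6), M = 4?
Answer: -703125000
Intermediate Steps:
c = -60 (c = (-4 - 2)*(4 + 6) = -6*10 = -60)
Y = 1953125 (Y = (5*5²)³ = (5*25)³ = 125³ = 1953125)
(c*Y)*D(6) = -60*1953125*6 = -117187500*6 = -703125000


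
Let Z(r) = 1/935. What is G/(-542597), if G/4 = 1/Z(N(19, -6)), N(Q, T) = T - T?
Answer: -340/49327 ≈ -0.0068928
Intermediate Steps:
N(Q, T) = 0
Z(r) = 1/935
G = 3740 (G = 4/(1/935) = 4*935 = 3740)
G/(-542597) = 3740/(-542597) = 3740*(-1/542597) = -340/49327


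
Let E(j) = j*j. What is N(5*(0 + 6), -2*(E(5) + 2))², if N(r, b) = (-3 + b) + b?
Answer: 12321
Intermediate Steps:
E(j) = j²
N(r, b) = -3 + 2*b
N(5*(0 + 6), -2*(E(5) + 2))² = (-3 + 2*(-2*(5² + 2)))² = (-3 + 2*(-2*(25 + 2)))² = (-3 + 2*(-2*27))² = (-3 + 2*(-54))² = (-3 - 108)² = (-111)² = 12321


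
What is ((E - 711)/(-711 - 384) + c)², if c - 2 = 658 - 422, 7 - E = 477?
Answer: 68534527681/1199025 ≈ 57159.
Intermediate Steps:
E = -470 (E = 7 - 1*477 = 7 - 477 = -470)
c = 238 (c = 2 + (658 - 422) = 2 + 236 = 238)
((E - 711)/(-711 - 384) + c)² = ((-470 - 711)/(-711 - 384) + 238)² = (-1181/(-1095) + 238)² = (-1181*(-1/1095) + 238)² = (1181/1095 + 238)² = (261791/1095)² = 68534527681/1199025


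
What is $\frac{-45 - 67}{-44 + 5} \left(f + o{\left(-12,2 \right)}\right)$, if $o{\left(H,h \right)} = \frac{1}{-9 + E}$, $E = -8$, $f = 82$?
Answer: $\frac{156016}{663} \approx 235.32$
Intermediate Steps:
$o{\left(H,h \right)} = - \frac{1}{17}$ ($o{\left(H,h \right)} = \frac{1}{-9 - 8} = \frac{1}{-17} = - \frac{1}{17}$)
$\frac{-45 - 67}{-44 + 5} \left(f + o{\left(-12,2 \right)}\right) = \frac{-45 - 67}{-44 + 5} \left(82 - \frac{1}{17}\right) = - \frac{112}{-39} \cdot \frac{1393}{17} = \left(-112\right) \left(- \frac{1}{39}\right) \frac{1393}{17} = \frac{112}{39} \cdot \frac{1393}{17} = \frac{156016}{663}$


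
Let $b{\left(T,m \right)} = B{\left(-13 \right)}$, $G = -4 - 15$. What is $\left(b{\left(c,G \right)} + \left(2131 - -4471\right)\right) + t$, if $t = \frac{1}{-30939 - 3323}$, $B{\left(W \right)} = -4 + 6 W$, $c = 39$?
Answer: $\frac{223388239}{34262} \approx 6520.0$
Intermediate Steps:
$G = -19$
$b{\left(T,m \right)} = -82$ ($b{\left(T,m \right)} = -4 + 6 \left(-13\right) = -4 - 78 = -82$)
$t = - \frac{1}{34262}$ ($t = \frac{1}{-34262} = - \frac{1}{34262} \approx -2.9187 \cdot 10^{-5}$)
$\left(b{\left(c,G \right)} + \left(2131 - -4471\right)\right) + t = \left(-82 + \left(2131 - -4471\right)\right) - \frac{1}{34262} = \left(-82 + \left(2131 + 4471\right)\right) - \frac{1}{34262} = \left(-82 + 6602\right) - \frac{1}{34262} = 6520 - \frac{1}{34262} = \frac{223388239}{34262}$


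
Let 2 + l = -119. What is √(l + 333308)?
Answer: √333187 ≈ 577.22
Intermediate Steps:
l = -121 (l = -2 - 119 = -121)
√(l + 333308) = √(-121 + 333308) = √333187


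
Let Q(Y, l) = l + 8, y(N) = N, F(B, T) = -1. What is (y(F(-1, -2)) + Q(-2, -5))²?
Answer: 4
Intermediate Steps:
Q(Y, l) = 8 + l
(y(F(-1, -2)) + Q(-2, -5))² = (-1 + (8 - 5))² = (-1 + 3)² = 2² = 4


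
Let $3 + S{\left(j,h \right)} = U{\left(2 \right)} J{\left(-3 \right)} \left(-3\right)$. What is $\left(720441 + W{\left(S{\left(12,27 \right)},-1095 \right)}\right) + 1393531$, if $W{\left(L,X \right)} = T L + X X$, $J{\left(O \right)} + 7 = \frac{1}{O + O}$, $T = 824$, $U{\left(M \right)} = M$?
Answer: $3345957$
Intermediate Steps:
$J{\left(O \right)} = -7 + \frac{1}{2 O}$ ($J{\left(O \right)} = -7 + \frac{1}{O + O} = -7 + \frac{1}{2 O}$)
$S{\left(j,h \right)} = 40$ ($S{\left(j,h \right)} = -3 + 2 \left(-7 + \frac{1}{2 \left(-3\right)}\right) \left(-3\right) = -3 + 2 \left(-7 + \frac{1}{2} \left(- \frac{1}{3}\right)\right) \left(-3\right) = -3 + 2 \left(-7 - \frac{1}{6}\right) \left(-3\right) = -3 + 2 \left(- \frac{43}{6}\right) \left(-3\right) = -3 - -43 = -3 + 43 = 40$)
$W{\left(L,X \right)} = X^{2} + 824 L$ ($W{\left(L,X \right)} = 824 L + X X = 824 L + X^{2} = X^{2} + 824 L$)
$\left(720441 + W{\left(S{\left(12,27 \right)},-1095 \right)}\right) + 1393531 = \left(720441 + \left(\left(-1095\right)^{2} + 824 \cdot 40\right)\right) + 1393531 = \left(720441 + \left(1199025 + 32960\right)\right) + 1393531 = \left(720441 + 1231985\right) + 1393531 = 1952426 + 1393531 = 3345957$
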